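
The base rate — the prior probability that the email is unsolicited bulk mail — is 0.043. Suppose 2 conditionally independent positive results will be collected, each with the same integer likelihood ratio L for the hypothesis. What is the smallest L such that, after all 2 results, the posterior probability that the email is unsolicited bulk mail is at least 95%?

21

Prior odds = 0.043/0.957 = 43/957.
Target odds = 0.95/0.05 = 19.
Need L² ≥ 19 ÷ (43/957) = 18183/43.
20² = 400 < 18183/43 ≤ 441 = 21², so L = 21.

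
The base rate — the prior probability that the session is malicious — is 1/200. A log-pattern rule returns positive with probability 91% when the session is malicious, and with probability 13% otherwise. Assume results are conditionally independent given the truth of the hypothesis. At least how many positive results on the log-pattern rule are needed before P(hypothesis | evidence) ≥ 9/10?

Prior odds = 0.005/0.995 = 1/199.
Likelihood ratio of a positive result = 0.91/0.13 = 7.
Target odds: 0.9 ÷ 0.1 = 9.
Need (1/199) × 7ⁿ ≥ 9, i.e. 7ⁿ ≥ 1791.
7³ = 343 falls short of 1791 but 7⁴ = 2401 reaches it, so n = 4.

4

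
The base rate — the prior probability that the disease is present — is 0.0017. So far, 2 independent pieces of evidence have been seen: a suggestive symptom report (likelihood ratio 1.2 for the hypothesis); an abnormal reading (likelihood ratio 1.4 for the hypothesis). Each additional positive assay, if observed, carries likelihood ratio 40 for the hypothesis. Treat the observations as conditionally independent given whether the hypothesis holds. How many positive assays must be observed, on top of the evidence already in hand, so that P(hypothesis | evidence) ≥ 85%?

Prior odds = 0.0017/0.9983 = 17/9983.
Combined Bayes factor of the evidence already in hand = 1.2 × 1.4 = 1.68.
Odds after that evidence = (17/9983) × 1.68 = 714/249575.
Target odds = 0.85/0.15 = 17/3.
Need 40ⁿ ≥ 17/3 ÷ (714/249575) = 249575/126.
40² = 1600 falls short of 249575/126 but 40³ = 64000 reaches it, so n = 3.

3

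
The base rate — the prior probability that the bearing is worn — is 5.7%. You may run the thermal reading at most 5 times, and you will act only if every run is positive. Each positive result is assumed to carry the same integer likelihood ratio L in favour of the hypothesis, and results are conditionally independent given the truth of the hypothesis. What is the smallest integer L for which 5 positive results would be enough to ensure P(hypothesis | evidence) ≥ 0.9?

3

Prior odds = 0.057/0.943 = 57/943.
Target odds = 0.9/0.1 = 9.
Need L⁵ ≥ 9 ÷ (57/943) = 2829/19.
2⁵ = 32 < 2829/19 ≤ 243 = 3⁵, so L = 3.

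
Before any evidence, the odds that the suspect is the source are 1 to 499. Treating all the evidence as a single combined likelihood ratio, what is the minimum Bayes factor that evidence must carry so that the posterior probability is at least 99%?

Prior odds = 1/499.
Target odds = 0.99/0.01 = 99.
Required Bayes factor = 99 ÷ (1/499) = 49401.

49401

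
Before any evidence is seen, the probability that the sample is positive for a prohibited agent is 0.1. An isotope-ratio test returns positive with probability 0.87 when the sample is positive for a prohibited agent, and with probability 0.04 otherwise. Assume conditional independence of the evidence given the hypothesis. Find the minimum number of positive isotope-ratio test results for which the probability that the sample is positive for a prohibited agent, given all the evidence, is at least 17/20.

Prior odds = 0.1/0.9 = 1/9.
Likelihood ratio of a positive result = 0.87/0.04 = 21.75.
Target posterior odds = 0.85/0.15 = 17/3.
Need (1/9) × 21.75ⁿ ≥ 17/3, i.e. 21.75ⁿ ≥ 51.
21.75¹ = 21.75 falls short of 51 but 21.75² = 473.0625 reaches it, so n = 2.

2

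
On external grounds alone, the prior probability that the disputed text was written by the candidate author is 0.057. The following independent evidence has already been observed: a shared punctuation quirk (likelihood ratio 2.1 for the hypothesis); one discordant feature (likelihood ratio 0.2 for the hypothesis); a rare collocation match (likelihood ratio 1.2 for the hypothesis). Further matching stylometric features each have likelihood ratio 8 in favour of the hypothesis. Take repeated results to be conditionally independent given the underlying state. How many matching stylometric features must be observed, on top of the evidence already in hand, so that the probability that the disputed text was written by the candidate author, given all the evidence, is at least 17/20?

3

Prior odds = 0.057/0.943 = 57/943.
Combined Bayes factor of the evidence already in hand = 2.1 × 0.2 × 1.2 = 0.504.
Odds after that evidence = (57/943) × 0.504 = 3591/117875.
Target odds = 0.85/0.15 = 17/3.
Need 8ⁿ ≥ 17/3 ÷ (3591/117875) = 2003875/10773.
8² = 64 falls short of 2003875/10773 but 8³ = 512 reaches it, so n = 3.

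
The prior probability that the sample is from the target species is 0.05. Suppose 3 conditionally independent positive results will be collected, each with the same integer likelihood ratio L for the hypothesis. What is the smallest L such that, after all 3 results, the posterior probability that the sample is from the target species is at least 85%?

Prior odds = 0.05/0.95 = 1/19.
Target odds = 0.85/0.15 = 17/3.
Need L³ ≥ 17/3 ÷ (1/19) = 323/3.
4³ = 64 < 323/3 ≤ 125 = 5³, so L = 5.

5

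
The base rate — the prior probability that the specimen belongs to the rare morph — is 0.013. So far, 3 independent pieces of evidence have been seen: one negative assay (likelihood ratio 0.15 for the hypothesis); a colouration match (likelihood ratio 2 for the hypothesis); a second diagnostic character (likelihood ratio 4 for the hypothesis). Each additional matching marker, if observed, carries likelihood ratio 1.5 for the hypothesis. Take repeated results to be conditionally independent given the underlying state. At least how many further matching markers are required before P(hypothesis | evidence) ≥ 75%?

13

Prior odds = 0.013/0.987 = 13/987.
Combined Bayes factor of the evidence already in hand = 0.15 × 2 × 4 = 1.2.
Odds after that evidence = (13/987) × 1.2 = 26/1645.
Target odds = 0.75/0.25 = 3.
Need 1.5ⁿ ≥ 3 ÷ (26/1645) = 4935/26.
1.5¹² = 531441/4096 falls short of 4935/26 but 1.5¹³ = 1594323/8192 reaches it, so n = 13.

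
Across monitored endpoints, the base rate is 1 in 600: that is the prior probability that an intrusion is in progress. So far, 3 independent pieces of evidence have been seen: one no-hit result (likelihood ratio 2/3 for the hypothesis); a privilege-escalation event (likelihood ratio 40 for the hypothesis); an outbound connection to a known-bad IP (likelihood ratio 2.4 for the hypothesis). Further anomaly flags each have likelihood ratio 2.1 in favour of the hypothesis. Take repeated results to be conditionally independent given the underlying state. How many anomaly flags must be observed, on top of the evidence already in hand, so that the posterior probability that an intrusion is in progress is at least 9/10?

6

Prior odds = (1/600)/(599/600) = 1/599.
Combined Bayes factor of the evidence already in hand = (2/3) × 40 × 2.4 = 64.
Odds after that evidence = (1/599) × 64 = 64/599.
Target odds = 0.9/0.1 = 9.
Need 2.1ⁿ ≥ 9 ÷ (64/599) = 84.234375.
2.1⁵ = 4084101/100000 falls short of 84.234375 but 2.1⁶ = 85766121/1000000 reaches it, so n = 6.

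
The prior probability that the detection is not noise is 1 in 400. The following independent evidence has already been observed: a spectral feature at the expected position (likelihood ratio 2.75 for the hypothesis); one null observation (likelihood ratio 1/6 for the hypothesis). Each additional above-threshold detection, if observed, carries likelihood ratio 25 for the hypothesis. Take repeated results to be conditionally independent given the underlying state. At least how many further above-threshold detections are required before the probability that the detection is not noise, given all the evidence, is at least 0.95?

Prior odds = 0.0025/0.9975 = 1/399.
Combined Bayes factor of the evidence already in hand = 2.75 × (1/6) = 11/24.
Odds after that evidence = (1/399) × 11/24 = 11/9576.
Target odds = 0.95/0.05 = 19.
Need 25ⁿ ≥ 19 ÷ (11/9576) = 181944/11.
25³ = 15625 falls short of 181944/11 but 25⁴ = 390625 reaches it, so n = 4.

4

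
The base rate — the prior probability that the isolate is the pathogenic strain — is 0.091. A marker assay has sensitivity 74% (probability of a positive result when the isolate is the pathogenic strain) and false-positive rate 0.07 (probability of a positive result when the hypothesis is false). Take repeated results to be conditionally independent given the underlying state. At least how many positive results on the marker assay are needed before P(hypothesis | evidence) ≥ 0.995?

Prior odds: 0.091 ÷ 0.909 = 91/909.
Likelihood ratio of a positive result = 0.74/0.07 = 74/7.
Target odds: 0.995 ÷ 0.005 = 199.
Need (91/909) × (74/7)ⁿ ≥ 199, i.e. (74/7)ⁿ ≥ 180891/91.
(74/7)³ = 405224/343 falls short of 180891/91 but (74/7)⁴ = 29986576/2401 reaches it, so n = 4.

4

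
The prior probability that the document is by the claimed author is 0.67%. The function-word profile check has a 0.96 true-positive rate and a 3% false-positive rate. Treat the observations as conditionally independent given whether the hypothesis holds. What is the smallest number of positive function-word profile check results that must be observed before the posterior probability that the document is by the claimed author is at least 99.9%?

Prior odds = 0.0067/0.9933 = 67/9933.
Likelihood ratio of a positive result = 0.96/0.03 = 32.
Target posterior odds = 0.999/0.001 = 999.
Need (67/9933) × 32ⁿ ≥ 999, i.e. 32ⁿ ≥ 9923067/67.
32³ = 32768 falls short of 9923067/67 but 32⁴ = 1048576 reaches it, so n = 4.

4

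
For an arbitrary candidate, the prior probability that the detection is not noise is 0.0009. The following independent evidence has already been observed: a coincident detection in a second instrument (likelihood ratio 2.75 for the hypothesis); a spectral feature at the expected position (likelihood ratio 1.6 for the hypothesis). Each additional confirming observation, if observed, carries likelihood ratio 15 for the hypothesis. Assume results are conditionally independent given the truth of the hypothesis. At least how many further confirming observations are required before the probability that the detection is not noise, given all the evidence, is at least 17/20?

Prior odds = 0.0009/0.9991 = 9/9991.
Combined Bayes factor of the evidence already in hand = 2.75 × 1.6 = 4.4.
Odds after that evidence = (9/9991) × 4.4 = 198/49955.
Target odds = 0.85/0.15 = 17/3.
Need 15ⁿ ≥ 17/3 ÷ (198/49955) = 849235/594.
15² = 225 falls short of 849235/594 but 15³ = 3375 reaches it, so n = 3.

3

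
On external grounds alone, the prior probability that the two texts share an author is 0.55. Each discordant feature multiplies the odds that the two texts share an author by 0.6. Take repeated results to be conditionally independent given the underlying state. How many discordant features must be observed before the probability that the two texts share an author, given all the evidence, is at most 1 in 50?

9

Prior odds = 0.55/0.45 = 11/9.
Likelihood ratio per discordant feature = 0.6.
Target odds: 0.02 ÷ 0.98 = 1/49.
Need (11/9) × 0.6ⁿ ≤ 1/49, i.e. 0.6ⁿ ≤ 9/539.
0.6⁸ = 6561/390625 is still above 9/539 but 0.6⁹ = 19683/1953125 is at or below it, so n = 9.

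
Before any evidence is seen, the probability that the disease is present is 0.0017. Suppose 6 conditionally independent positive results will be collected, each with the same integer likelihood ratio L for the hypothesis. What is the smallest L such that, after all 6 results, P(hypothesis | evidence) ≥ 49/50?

6

Prior odds = 0.0017/0.9983 = 17/9983.
Target odds = 0.98/0.02 = 49.
Need L⁶ ≥ 49 ÷ (17/9983) = 489167/17.
5⁶ = 15625 < 489167/17 ≤ 46656 = 6⁶, so L = 6.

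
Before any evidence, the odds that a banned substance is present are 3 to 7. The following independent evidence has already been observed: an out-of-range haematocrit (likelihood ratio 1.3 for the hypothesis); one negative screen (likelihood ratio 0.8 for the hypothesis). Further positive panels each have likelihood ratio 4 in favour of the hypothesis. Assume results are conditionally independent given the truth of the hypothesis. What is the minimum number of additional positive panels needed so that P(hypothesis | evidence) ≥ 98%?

Prior odds = 3/7.
Combined Bayes factor of the evidence already in hand = 1.3 × 0.8 = 1.04.
Odds after that evidence = (3/7) × 1.04 = 78/175.
Target odds = 0.98/0.02 = 49.
Need 4ⁿ ≥ 49 ÷ (78/175) = 8575/78.
4³ = 64 falls short of 8575/78 but 4⁴ = 256 reaches it, so n = 4.

4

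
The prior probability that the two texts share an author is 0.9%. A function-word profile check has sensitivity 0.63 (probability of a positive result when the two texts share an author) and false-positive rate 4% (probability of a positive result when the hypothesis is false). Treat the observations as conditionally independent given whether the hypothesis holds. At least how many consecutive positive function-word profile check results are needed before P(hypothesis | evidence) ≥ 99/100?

Prior odds: 0.009 ÷ 0.991 = 9/991.
Likelihood ratio of a positive result = 0.63/0.04 = 15.75.
Target odds: 0.99 ÷ 0.01 = 99.
Need (9/991) × 15.75ⁿ ≥ 99, i.e. 15.75ⁿ ≥ 10901.
15.75³ = 3906.984375 falls short of 10901 but 15.75⁴ = 15752961/256 reaches it, so n = 4.

4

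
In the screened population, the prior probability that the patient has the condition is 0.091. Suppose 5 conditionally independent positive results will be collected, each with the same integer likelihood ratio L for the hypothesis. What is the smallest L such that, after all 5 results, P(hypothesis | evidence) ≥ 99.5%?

Prior odds = 0.091/0.909 = 91/909.
Target odds = 0.995/0.005 = 199.
Need L⁵ ≥ 199 ÷ (91/909) = 180891/91.
4⁵ = 1024 < 180891/91 ≤ 3125 = 5⁵, so L = 5.

5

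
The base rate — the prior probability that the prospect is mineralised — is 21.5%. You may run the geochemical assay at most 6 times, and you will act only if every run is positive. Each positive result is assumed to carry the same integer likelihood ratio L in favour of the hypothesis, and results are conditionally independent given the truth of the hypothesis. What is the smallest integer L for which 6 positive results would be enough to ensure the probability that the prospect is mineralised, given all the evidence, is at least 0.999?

Prior odds = 0.215/0.785 = 43/157.
Target odds = 0.999/0.001 = 999.
Need L⁶ ≥ 999 ÷ (43/157) = 156843/43.
3⁶ = 729 < 156843/43 ≤ 4096 = 4⁶, so L = 4.

4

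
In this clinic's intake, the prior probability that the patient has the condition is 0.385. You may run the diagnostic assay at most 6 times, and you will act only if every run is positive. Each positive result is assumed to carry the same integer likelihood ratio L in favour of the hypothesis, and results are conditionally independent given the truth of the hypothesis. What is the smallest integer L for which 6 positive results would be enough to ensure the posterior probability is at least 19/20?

2

Prior odds = 0.385/0.615 = 77/123.
Target odds = 0.95/0.05 = 19.
Need L⁶ ≥ 19 ÷ (77/123) = 2337/77.
1⁶ = 1 < 2337/77 ≤ 64 = 2⁶, so L = 2.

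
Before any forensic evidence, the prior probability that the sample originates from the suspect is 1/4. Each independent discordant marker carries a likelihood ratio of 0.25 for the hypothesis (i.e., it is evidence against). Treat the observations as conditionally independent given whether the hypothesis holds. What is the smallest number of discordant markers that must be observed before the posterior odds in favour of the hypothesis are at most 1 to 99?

Prior odds = 0.25/0.75 = 1/3.
Likelihood ratio per discordant marker = 0.25.
Target odds = 1/99.
Need (1/3) × 0.25ⁿ ≤ 1/99, i.e. 0.25ⁿ ≤ 1/33.
0.25² = 0.0625 is still above 1/33 but 0.25³ = 0.015625 is at or below it, so n = 3.

3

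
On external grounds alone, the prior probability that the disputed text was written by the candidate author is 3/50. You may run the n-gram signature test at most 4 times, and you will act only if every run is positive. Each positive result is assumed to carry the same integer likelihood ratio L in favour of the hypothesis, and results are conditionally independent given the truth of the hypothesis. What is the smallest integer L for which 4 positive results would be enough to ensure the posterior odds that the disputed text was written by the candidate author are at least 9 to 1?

4

Prior odds = 0.06/0.94 = 3/47.
Target odds = 9.
Need L⁴ ≥ 9 ÷ (3/47) = 141.
3⁴ = 81 < 141 ≤ 256 = 4⁴, so L = 4.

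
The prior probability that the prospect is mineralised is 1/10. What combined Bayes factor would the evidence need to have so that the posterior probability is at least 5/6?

45

Prior odds = 0.1/0.9 = 1/9.
Target odds = (5/6)/(1/6) = 5.
Required Bayes factor = 5 ÷ (1/9) = 45.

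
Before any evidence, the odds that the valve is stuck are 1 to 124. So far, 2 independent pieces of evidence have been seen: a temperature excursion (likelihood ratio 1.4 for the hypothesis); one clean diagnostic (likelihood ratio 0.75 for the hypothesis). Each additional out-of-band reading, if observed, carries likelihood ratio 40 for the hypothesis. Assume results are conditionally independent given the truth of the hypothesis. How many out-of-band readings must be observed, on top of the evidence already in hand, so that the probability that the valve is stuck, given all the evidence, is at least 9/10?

2

Prior odds = 1/124.
Combined Bayes factor of the evidence already in hand = 1.4 × 0.75 = 1.05.
Odds after that evidence = (1/124) × 1.05 = 21/2480.
Target odds = 0.9/0.1 = 9.
Need 40ⁿ ≥ 9 ÷ (21/2480) = 7440/7.
40¹ = 40 falls short of 7440/7 but 40² = 1600 reaches it, so n = 2.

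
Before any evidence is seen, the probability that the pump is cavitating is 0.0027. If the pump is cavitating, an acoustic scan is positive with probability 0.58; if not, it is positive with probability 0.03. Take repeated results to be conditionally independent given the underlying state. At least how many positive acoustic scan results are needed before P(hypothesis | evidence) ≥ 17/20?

Prior odds = 0.0027/0.9973 = 27/9973.
Likelihood ratio of a positive = 0.58/0.03 = 58/3.
Target odds: 0.85 ÷ 0.15 = 17/3.
Need (27/9973) × (58/3)ⁿ ≥ 17/3, i.e. (58/3)ⁿ ≥ 169541/81.
(58/3)² = 3364/9 falls short of 169541/81 but (58/3)³ = 195112/27 reaches it, so n = 3.

3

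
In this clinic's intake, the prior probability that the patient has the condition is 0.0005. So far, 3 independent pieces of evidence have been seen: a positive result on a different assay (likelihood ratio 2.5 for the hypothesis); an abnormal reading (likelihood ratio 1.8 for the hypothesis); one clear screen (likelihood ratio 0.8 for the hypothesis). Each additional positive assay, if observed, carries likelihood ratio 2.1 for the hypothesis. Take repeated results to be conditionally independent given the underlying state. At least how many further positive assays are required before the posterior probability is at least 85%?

11

Prior odds = 0.0005/0.9995 = 1/1999.
Combined Bayes factor of the evidence already in hand = 2.5 × 1.8 × 0.8 = 3.6.
Odds after that evidence = (1/1999) × 3.6 = 18/9995.
Target odds = 0.85/0.15 = 17/3.
Need 2.1ⁿ ≥ 17/3 ÷ (18/9995) = 169915/54.
2.1¹⁰ ≈1667.99 falls short of 169915/54 but 2.1¹¹ ≈3502.78 reaches it, so n = 11.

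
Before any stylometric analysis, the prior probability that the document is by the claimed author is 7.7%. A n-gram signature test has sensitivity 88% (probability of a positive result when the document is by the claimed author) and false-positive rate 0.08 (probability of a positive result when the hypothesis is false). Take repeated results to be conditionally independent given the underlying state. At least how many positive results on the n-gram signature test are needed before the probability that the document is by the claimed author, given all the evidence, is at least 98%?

3

Prior odds = 0.077/0.923 = 77/923.
Likelihood ratio of a positive result = 0.88/0.08 = 11.
Target posterior odds = 0.98/0.02 = 49.
Require 11ⁿ ≥ 49 ÷ (77/923) = 6461/11.
11² = 121 falls short of 6461/11 but 11³ = 1331 reaches it, so n = 3.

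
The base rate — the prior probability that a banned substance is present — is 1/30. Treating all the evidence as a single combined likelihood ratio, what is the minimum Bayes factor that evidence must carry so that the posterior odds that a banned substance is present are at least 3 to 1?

87

Prior odds = (1/30)/(29/30) = 1/29.
Target odds = 3.
Required Bayes factor = 3 ÷ (1/29) = 87.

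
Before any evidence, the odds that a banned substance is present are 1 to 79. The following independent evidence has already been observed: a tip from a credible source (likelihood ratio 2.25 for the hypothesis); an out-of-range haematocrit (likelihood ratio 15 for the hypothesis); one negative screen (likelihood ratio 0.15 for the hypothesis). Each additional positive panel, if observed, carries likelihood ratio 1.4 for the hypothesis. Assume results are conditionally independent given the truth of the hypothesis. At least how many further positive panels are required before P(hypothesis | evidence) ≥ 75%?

12

Prior odds = 1/79.
Combined Bayes factor of the evidence already in hand = 2.25 × 15 × 0.15 = 5.0625.
Odds after that evidence = (1/79) × 5.0625 = 81/1264.
Target odds = 0.75/0.25 = 3.
Need 1.4ⁿ ≥ 3 ÷ (81/1264) = 1264/27.
1.4¹¹ ≈40.4957 falls short of 1264/27 but 1.4¹² ≈56.6939 reaches it, so n = 12.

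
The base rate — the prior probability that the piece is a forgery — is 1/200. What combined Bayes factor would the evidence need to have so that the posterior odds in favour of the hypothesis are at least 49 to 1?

9751

Prior odds = 0.005/0.995 = 1/199.
Target odds = 49.
Required Bayes factor = 49 ÷ (1/199) = 9751.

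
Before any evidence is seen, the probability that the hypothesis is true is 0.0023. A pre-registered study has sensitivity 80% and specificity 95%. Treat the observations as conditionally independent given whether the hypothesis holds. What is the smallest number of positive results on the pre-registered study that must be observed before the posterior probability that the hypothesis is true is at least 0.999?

5

Prior odds = 0.0023/0.9977 = 23/9977.
False-positive rate = 1 − 0.95 = 0.05; likelihood ratio of a positive = 0.8/0.05 = 16.
Target posterior odds = 0.999/0.001 = 999.
Require 16ⁿ ≥ 999 ÷ (23/9977) = 9967023/23.
16⁴ = 65536 falls short of 9967023/23 but 16⁵ = 1048576 reaches it, so n = 5.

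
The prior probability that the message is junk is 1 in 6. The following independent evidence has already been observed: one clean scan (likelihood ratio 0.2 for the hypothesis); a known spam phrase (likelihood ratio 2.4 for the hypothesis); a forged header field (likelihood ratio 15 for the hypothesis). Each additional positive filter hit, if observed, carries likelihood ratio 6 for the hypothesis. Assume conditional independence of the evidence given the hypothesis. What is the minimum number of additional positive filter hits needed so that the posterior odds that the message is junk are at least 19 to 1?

2

Prior odds = (1/6)/(5/6) = 0.2.
Combined Bayes factor of the evidence already in hand = 0.2 × 2.4 × 15 = 7.2.
Odds after that evidence = 0.2 × 7.2 = 1.44.
Target odds = 19.
Need 6ⁿ ≥ 19 ÷ 1.44 = 475/36.
6¹ = 6 falls short of 475/36 but 6² = 36 reaches it, so n = 2.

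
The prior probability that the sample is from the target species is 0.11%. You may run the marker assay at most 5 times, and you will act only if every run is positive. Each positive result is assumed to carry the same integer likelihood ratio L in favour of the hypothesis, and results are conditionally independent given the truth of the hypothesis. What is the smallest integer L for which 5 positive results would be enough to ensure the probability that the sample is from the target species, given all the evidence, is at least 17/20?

6

Prior odds = 0.0011/0.9989 = 11/9989.
Target odds = 0.85/0.15 = 17/3.
Need L⁵ ≥ 17/3 ÷ (11/9989) = 169813/33.
5⁵ = 3125 < 169813/33 ≤ 7776 = 6⁵, so L = 6.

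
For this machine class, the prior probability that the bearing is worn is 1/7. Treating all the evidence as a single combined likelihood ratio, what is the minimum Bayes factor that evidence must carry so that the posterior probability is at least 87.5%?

Prior odds = (1/7)/(6/7) = 1/6.
Target odds = 0.875/0.125 = 7.
Required Bayes factor = 7 ÷ (1/6) = 42.

42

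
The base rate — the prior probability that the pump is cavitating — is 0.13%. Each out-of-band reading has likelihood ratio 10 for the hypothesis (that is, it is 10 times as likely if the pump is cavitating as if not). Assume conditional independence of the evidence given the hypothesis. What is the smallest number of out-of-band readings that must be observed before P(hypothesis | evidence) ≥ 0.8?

Prior odds = 0.0013/0.9987 = 13/9987.
Likelihood ratio per out-of-band reading = 10.
Target odds: 0.8 ÷ 0.2 = 4.
Need (13/9987) × 10ⁿ ≥ 4, i.e. 10ⁿ ≥ 39948/13.
10³ = 1000 falls short of 39948/13 but 10⁴ = 10000 reaches it, so n = 4.

4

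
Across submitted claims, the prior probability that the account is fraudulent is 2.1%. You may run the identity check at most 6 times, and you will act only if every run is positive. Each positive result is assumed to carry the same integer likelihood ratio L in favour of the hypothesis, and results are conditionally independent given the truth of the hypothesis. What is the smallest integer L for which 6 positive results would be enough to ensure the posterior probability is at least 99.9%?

6

Prior odds = 0.021/0.979 = 21/979.
Target odds = 0.999/0.001 = 999.
Need L⁶ ≥ 999 ÷ (21/979) = 326007/7.
5⁶ = 15625 < 326007/7 ≤ 46656 = 6⁶, so L = 6.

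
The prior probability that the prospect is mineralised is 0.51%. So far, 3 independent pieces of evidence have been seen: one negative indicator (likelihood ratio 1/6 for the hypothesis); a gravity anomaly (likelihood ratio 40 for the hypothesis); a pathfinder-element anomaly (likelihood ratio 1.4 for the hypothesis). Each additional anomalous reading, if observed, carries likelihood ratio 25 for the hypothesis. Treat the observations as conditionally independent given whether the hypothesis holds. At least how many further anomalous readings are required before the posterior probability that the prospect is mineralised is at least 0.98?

3

Prior odds = 0.0051/0.9949 = 51/9949.
Combined Bayes factor of the evidence already in hand = (1/6) × 40 × 1.4 = 28/3.
Odds after that evidence = (51/9949) × 28/3 = 476/9949.
Target odds = 0.98/0.02 = 49.
Need 25ⁿ ≥ 49 ÷ (476/9949) = 69643/68.
25² = 625 falls short of 69643/68 but 25³ = 15625 reaches it, so n = 3.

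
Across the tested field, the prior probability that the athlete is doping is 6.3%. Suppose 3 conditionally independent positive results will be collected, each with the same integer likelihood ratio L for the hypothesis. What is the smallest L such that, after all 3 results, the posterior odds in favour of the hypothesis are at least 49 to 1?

Prior odds = 0.063/0.937 = 63/937.
Target odds = 49.
Need L³ ≥ 49 ÷ (63/937) = 6559/9.
8³ = 512 < 6559/9 ≤ 729 = 9³, so L = 9.

9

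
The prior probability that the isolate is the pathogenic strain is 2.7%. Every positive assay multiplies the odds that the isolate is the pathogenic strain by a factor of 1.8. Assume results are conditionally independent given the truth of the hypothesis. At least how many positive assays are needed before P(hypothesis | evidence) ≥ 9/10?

Prior odds: 0.027 ÷ 0.973 = 27/973.
Likelihood ratio per positive assay = 1.8.
Target posterior odds = 0.9/0.1 = 9.
Need (27/973) × 1.8ⁿ ≥ 9, i.e. 1.8ⁿ ≥ 973/3.
1.8⁹ = 387420489/1953125 falls short of 973/3 but 1.8¹⁰ ≈357.047 reaches it, so n = 10.

10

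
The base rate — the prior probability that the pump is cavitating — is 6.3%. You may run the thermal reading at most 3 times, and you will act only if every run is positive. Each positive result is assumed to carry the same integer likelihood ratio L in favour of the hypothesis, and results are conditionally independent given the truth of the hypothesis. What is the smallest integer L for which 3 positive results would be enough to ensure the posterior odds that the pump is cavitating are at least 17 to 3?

5

Prior odds = 0.063/0.937 = 63/937.
Target odds = 17/3.
Need L³ ≥ 17/3 ÷ (63/937) = 15929/189.
4³ = 64 < 15929/189 ≤ 125 = 5³, so L = 5.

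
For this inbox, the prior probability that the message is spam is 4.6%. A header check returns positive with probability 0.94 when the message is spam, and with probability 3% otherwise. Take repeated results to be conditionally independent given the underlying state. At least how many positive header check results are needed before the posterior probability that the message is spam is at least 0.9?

2

Prior odds: 0.046 ÷ 0.954 = 23/477.
Likelihood ratio of a positive result = 0.94/0.03 = 94/3.
Target posterior odds = 0.9/0.1 = 9.
Need (23/477) × (94/3)ⁿ ≥ 9, i.e. (94/3)ⁿ ≥ 4293/23.
(94/3)¹ = 94/3 falls short of 4293/23 but (94/3)² = 8836/9 reaches it, so n = 2.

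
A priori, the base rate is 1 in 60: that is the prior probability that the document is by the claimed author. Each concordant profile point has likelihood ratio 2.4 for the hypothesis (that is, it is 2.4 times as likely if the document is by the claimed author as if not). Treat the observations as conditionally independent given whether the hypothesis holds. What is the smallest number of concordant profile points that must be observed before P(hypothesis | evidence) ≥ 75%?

6

Prior odds = (1/60)/(59/60) = 1/59.
Likelihood ratio per concordant profile point = 2.4.
Target odds: 0.75 ÷ 0.25 = 3.
Need (1/59) × 2.4ⁿ ≥ 3, i.e. 2.4ⁿ ≥ 177.
2.4⁵ = 79.62624 falls short of 177 but 2.4⁶ = 2985984/15625 reaches it, so n = 6.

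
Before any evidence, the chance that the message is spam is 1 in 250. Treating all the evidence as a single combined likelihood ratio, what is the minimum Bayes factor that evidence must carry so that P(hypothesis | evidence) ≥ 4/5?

996

Prior odds = 0.004/0.996 = 1/249.
Target odds = 0.8/0.2 = 4.
Required Bayes factor = 4 ÷ (1/249) = 996.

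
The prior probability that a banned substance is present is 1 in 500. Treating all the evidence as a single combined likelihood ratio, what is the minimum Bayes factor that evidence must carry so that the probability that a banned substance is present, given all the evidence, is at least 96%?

Prior odds = 0.002/0.998 = 1/499.
Target odds = 0.96/0.04 = 24.
Required Bayes factor = 24 ÷ (1/499) = 11976.

11976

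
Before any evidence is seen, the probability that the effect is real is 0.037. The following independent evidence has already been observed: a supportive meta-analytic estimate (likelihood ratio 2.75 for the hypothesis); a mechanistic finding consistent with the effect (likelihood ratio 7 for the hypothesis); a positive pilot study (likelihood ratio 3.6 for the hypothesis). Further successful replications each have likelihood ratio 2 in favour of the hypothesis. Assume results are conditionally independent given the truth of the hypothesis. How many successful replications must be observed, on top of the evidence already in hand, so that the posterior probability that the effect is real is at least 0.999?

Prior odds = 0.037/0.963 = 37/963.
Combined Bayes factor of the evidence already in hand = 2.75 × 7 × 3.6 = 69.3.
Odds after that evidence = (37/963) × 69.3 = 2849/1070.
Target odds = 0.999/0.001 = 999.
Need 2ⁿ ≥ 999 ÷ (2849/1070) = 28890/77.
2⁸ = 256 falls short of 28890/77 but 2⁹ = 512 reaches it, so n = 9.

9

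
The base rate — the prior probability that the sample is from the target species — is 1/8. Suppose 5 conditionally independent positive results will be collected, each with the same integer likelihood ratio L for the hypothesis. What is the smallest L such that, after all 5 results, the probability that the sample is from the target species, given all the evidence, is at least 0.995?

Prior odds = 0.125/0.875 = 1/7.
Target odds = 0.995/0.005 = 199.
Need L⁵ ≥ 199 ÷ (1/7) = 1393.
4⁵ = 1024 < 1393 ≤ 3125 = 5⁵, so L = 5.

5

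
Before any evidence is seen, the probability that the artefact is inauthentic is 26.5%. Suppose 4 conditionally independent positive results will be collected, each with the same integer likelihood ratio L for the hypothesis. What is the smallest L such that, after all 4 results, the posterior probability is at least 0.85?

Prior odds = 0.265/0.735 = 53/147.
Target odds = 0.85/0.15 = 17/3.
Need L⁴ ≥ 17/3 ÷ (53/147) = 833/53.
1⁴ = 1 < 833/53 ≤ 16 = 2⁴, so L = 2.

2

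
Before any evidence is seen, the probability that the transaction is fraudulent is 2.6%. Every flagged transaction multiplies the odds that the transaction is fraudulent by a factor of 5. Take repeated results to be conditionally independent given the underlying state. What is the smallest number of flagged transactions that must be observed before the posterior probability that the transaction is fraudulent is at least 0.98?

Prior odds: 0.026 ÷ 0.974 = 13/487.
Likelihood ratio per flagged transaction = 5.
Target posterior odds = 0.98/0.02 = 49.
Require 5ⁿ ≥ 49 ÷ (13/487) = 23863/13.
5⁴ = 625 falls short of 23863/13 but 5⁵ = 3125 reaches it, so n = 5.

5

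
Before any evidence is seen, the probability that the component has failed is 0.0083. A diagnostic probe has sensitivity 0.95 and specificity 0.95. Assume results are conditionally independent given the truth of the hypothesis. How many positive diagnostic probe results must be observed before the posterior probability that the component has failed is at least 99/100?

Prior odds = 0.0083/0.9917 = 83/9917.
False-positive rate = 1 − 0.95 = 0.05; likelihood ratio of a positive = 0.95/0.05 = 19.
Target odds: 0.99 ÷ 0.01 = 99.
Require 19ⁿ ≥ 99 ÷ (83/9917) = 981783/83.
19³ = 6859 falls short of 981783/83 but 19⁴ = 130321 reaches it, so n = 4.

4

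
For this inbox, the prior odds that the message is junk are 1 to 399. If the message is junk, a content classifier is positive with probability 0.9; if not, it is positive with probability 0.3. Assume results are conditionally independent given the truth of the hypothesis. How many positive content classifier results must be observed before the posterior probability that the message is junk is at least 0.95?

9

Prior odds = 1/399.
Likelihood ratio of a positive = 0.9/0.3 = 3.
Target posterior odds = 0.95/0.05 = 19.
Require 3ⁿ ≥ 19 ÷ (1/399) = 7581.
3⁸ = 6561 falls short of 7581 but 3⁹ = 19683 reaches it, so n = 9.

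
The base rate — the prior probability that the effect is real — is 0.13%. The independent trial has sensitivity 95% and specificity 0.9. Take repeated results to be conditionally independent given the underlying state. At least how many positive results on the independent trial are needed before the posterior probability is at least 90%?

Prior odds = 0.0013/0.9987 = 13/9987.
False-positive rate = 1 − 0.9 = 0.1; likelihood ratio of a positive = 0.95/0.1 = 9.5.
Target posterior odds = 0.9/0.1 = 9.
Need (13/9987) × 9.5ⁿ ≥ 9, i.e. 9.5ⁿ ≥ 89883/13.
9.5³ = 857.375 falls short of 89883/13 but 9.5⁴ = 8145.0625 reaches it, so n = 4.

4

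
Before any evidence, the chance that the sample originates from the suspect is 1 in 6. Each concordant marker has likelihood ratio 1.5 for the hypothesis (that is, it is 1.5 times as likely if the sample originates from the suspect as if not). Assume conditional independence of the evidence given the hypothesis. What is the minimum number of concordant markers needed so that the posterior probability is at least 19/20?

Prior odds: (1/6) ÷ (5/6) = 0.2.
Likelihood ratio per concordant marker = 1.5.
Target odds: 0.95 ÷ 0.05 = 19.
Require 1.5ⁿ ≥ 19 ÷ 0.2 = 95.
1.5¹¹ = 177147/2048 falls short of 95 but 1.5¹² = 531441/4096 reaches it, so n = 12.

12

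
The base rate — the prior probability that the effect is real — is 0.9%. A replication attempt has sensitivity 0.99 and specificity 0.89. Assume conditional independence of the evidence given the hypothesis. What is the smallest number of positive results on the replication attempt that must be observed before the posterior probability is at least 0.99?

Prior odds = 0.009/0.991 = 9/991.
False-positive rate = 1 − 0.89 = 0.11; likelihood ratio of a positive = 0.99/0.11 = 9.
Target odds: 0.99 ÷ 0.01 = 99.
Require 9ⁿ ≥ 99 ÷ (9/991) = 10901.
9⁴ = 6561 falls short of 10901 but 9⁵ = 59049 reaches it, so n = 5.

5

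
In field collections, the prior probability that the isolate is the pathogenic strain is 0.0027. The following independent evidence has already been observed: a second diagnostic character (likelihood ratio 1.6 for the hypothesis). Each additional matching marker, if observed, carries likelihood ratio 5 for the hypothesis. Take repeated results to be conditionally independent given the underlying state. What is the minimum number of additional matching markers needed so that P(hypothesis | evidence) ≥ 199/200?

7

Prior odds = 0.0027/0.9973 = 27/9973.
Bayes factor of the evidence already in hand = 1.6.
Odds after that evidence = (27/9973) × 1.6 = 216/49865.
Target odds = 0.995/0.005 = 199.
Need 5ⁿ ≥ 199 ÷ (216/49865) = 9923135/216.
5⁶ = 15625 falls short of 9923135/216 but 5⁷ = 78125 reaches it, so n = 7.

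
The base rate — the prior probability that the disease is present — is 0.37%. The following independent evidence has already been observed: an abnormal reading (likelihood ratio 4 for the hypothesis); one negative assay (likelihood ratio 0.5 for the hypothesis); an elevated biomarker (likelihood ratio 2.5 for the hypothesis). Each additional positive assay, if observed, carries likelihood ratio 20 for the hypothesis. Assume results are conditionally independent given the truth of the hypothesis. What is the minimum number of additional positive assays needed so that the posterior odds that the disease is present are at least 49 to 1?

3

Prior odds = 0.0037/0.9963 = 37/9963.
Combined Bayes factor of the evidence already in hand = 4 × 0.5 × 2.5 = 5.
Odds after that evidence = (37/9963) × 5 = 185/9963.
Target odds = 49.
Need 20ⁿ ≥ 49 ÷ (185/9963) = 488187/185.
20² = 400 falls short of 488187/185 but 20³ = 8000 reaches it, so n = 3.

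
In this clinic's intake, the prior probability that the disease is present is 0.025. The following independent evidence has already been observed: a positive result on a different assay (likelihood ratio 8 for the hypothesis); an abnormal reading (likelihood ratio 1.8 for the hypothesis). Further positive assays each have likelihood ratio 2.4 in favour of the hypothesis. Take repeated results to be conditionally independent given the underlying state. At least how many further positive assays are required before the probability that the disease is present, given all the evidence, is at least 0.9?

Prior odds = 0.025/0.975 = 1/39.
Combined Bayes factor of the evidence already in hand = 8 × 1.8 = 14.4.
Odds after that evidence = (1/39) × 14.4 = 24/65.
Target odds = 0.9/0.1 = 9.
Need 2.4ⁿ ≥ 9 ÷ (24/65) = 24.375.
2.4³ = 13.824 falls short of 24.375 but 2.4⁴ = 33.1776 reaches it, so n = 4.

4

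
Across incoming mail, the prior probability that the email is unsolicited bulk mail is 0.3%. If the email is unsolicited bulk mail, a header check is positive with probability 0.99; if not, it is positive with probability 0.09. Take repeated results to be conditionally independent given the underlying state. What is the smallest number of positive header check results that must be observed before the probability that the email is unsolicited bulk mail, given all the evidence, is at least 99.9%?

Prior odds: 0.003 ÷ 0.997 = 3/997.
Likelihood ratio of a positive = 0.99/0.09 = 11.
Target posterior odds = 0.999/0.001 = 999.
Need (3/997) × 11ⁿ ≥ 999, i.e. 11ⁿ ≥ 332001.
11⁵ = 161051 falls short of 332001 but 11⁶ = 1771561 reaches it, so n = 6.

6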